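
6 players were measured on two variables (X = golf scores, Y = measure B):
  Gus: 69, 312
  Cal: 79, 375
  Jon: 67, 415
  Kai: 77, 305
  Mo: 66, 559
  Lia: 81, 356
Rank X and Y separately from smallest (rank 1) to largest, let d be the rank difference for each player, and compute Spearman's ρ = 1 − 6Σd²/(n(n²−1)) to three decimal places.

Ranks of variable 1: 3, 5, 2, 4, 1, 6
Ranks of variable 2: 2, 4, 5, 1, 6, 3
d = r₁ − r₂: 1, 1, -3, 3, -5, 3
d²: 1, 1, 9, 9, 25, 9; Σd² = 54
ρ = 1 − 6·54/(6·35) = 1 − 324/210 = -0.543

-0.543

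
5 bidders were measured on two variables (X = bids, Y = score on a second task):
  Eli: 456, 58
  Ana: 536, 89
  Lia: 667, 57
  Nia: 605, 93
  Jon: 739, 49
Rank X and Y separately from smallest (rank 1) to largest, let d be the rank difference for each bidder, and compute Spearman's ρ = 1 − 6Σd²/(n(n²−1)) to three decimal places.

Ranks of variable 1: 1, 2, 4, 3, 5
Ranks of variable 2: 3, 4, 2, 5, 1
d = r₁ − r₂: -2, -2, 2, -2, 4
d²: 4, 4, 4, 4, 16; Σd² = 32
ρ = 1 − 6·32/(5·24) = 1 − 192/120 = -0.600

-0.600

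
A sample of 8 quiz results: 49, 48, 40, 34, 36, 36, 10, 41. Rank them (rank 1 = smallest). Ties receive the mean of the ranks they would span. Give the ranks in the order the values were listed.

8, 7, 5, 2, 3.5, 3.5, 1, 6

Sorted (ascending): 10, 34, 36, 36, 40, 41, 48, 49
The 2 values of 36 occupy positions 3–4 → average rank (3+4)/2 = 3.5.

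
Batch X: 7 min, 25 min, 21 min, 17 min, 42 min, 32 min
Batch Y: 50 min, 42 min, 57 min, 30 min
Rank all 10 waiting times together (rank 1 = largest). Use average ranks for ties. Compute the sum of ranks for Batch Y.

Sorted (descending): 57, 50, 42, 42, 32, 30, 25, 21, 17, 7
The 2 values of 42 occupy positions 3–4 → average rank (3+4)/2 = 3.5.
Batch Y values → pooled ranks: 50→2, 42→3.5, 57→1, 30→6
Rank sum = 2 + 3.5 + 1 + 6 = 12.5

12.5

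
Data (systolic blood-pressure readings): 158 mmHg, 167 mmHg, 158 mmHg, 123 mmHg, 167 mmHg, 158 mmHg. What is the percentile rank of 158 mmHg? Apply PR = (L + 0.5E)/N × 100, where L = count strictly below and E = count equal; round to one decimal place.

N = 6.
Strictly below 158: 1. Equal to 158: 3.
PR = (1 + 0.5·3)/6 × 100 = 41.7

41.7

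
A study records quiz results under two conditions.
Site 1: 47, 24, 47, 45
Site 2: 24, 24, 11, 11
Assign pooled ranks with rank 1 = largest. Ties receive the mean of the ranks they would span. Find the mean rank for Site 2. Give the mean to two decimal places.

Sorted (descending): 47, 47, 45, 24, 24, 24, 11, 11
The 2 values of 47 occupy positions 1–2 → average rank (1+2)/2 = 1.5.
The 3 values of 24 occupy positions 4–6 → average rank 5.
The 2 values of 11 occupy positions 7–8 → average rank (7+8)/2 = 7.5.
Site 2 values → pooled ranks: 24→5, 24→5, 11→7.5, 11→7.5
Mean rank = (5 + 5 + 7.5 + 7.5) / 4 = 6.25

6.25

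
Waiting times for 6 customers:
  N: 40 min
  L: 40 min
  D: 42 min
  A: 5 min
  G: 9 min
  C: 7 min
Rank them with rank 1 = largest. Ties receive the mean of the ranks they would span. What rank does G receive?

Sorted (descending): 42, 40, 40, 9, 7, 5
The 2 values of 40 occupy positions 2–3 → average rank (2+3)/2 = 2.5.
G has value 9 min → rank 4.

4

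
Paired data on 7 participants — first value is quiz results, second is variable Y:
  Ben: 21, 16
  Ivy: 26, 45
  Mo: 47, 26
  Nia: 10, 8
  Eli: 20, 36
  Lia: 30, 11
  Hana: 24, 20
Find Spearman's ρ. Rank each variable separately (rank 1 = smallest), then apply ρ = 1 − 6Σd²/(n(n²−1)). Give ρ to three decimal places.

Ranks of variable 1: 3, 5, 7, 1, 2, 6, 4
Ranks of variable 2: 3, 7, 5, 1, 6, 2, 4
d = r₁ − r₂: 0, -2, 2, 0, -4, 4, 0
d²: 0, 4, 4, 0, 16, 16, 0; Σd² = 40
ρ = 1 − 6·40/(7·48) = 1 − 240/336 = 0.286

0.286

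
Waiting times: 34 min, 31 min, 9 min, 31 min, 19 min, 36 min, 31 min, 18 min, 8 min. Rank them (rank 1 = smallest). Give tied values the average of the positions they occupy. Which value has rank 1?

Sorted (ascending): 8, 9, 18, 19, 31, 31, 31, 34, 36
The 3 values of 31 occupy positions 5–7 → average rank 6.
Rank 1 → value 8.

8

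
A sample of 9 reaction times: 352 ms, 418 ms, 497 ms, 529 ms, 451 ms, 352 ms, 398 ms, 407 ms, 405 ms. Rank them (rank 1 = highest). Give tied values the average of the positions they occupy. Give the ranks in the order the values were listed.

8.5, 4, 2, 1, 3, 8.5, 7, 5, 6

Sorted (descending): 529, 497, 451, 418, 407, 405, 398, 352, 352
The 2 values of 352 occupy positions 8–9 → average rank (8+9)/2 = 8.5.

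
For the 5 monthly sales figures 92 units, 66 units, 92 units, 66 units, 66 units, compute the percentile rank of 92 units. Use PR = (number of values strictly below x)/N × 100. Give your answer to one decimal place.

N = 5.
Strictly below 92: 3. Equal to 92: 2.
PR = 3/5 × 100 = 60.0

60.0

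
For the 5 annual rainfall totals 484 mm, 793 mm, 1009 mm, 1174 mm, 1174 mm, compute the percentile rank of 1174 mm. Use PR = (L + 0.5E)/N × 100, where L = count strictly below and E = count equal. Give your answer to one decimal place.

N = 5.
Strictly below 1174: 3. Equal to 1174: 2.
PR = (3 + 0.5·2)/5 × 100 = 80.0

80.0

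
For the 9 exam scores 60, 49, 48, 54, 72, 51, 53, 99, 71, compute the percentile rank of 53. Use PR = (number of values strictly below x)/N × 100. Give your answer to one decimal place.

33.3

N = 9.
Strictly below 53: 3. Equal to 53: 1.
PR = 3/9 × 100 = 33.3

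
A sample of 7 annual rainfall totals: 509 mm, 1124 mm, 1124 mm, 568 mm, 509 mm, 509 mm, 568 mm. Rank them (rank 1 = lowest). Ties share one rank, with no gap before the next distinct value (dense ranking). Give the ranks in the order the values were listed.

Sorted (ascending): 509, 509, 509, 568, 568, 1124, 1124
The 3 values of 509 share dense rank 1.
The 2 values of 568 share dense rank 2.
The 2 values of 1124 share dense rank 3.

1, 3, 3, 2, 1, 1, 2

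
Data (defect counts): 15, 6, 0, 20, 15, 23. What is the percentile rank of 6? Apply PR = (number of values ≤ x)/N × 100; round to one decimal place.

N = 6.
Strictly below 6: 1. Equal to 6: 1.
PR = 2/6 × 100 = 33.3

33.3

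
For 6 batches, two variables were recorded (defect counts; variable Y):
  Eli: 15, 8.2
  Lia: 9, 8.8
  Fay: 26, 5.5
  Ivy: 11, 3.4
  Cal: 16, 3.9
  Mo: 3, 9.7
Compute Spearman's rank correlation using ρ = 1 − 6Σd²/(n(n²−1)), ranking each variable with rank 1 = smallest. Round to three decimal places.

Ranks of variable 1: 4, 2, 6, 3, 5, 1
Ranks of variable 2: 4, 5, 3, 1, 2, 6
d = r₁ − r₂: 0, -3, 3, 2, 3, -5
d²: 0, 9, 9, 4, 9, 25; Σd² = 56
ρ = 1 − 6·56/(6·35) = 1 − 336/210 = -0.600

-0.600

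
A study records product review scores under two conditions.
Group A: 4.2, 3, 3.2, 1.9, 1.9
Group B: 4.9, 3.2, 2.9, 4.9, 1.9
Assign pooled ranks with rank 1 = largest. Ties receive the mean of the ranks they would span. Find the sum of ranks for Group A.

31.5

Sorted (descending): 4.9, 4.9, 4.2, 3.2, 3.2, 3, 2.9, 1.9, 1.9, 1.9
The 2 values of 4.9 occupy positions 1–2 → average rank (1+2)/2 = 1.5.
The 2 values of 3.2 occupy positions 4–5 → average rank (4+5)/2 = 4.5.
The 3 values of 1.9 occupy positions 8–10 → average rank 9.
Group A values → pooled ranks: 4.2→3, 3→6, 3.2→4.5, 1.9→9, 1.9→9
Rank sum = 3 + 6 + 4.5 + 9 + 9 = 31.5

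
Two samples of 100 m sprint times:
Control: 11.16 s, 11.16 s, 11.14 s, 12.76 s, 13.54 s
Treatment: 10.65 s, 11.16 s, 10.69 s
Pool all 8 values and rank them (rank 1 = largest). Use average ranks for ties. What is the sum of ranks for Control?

Sorted (descending): 13.54, 12.76, 11.16, 11.16, 11.16, 11.14, 10.69, 10.65
The 3 values of 11.16 occupy positions 3–5 → average rank 4.
Control values → pooled ranks: 11.16→4, 11.16→4, 11.14→6, 12.76→2, 13.54→1
Rank sum = 4 + 4 + 6 + 2 + 1 = 17

17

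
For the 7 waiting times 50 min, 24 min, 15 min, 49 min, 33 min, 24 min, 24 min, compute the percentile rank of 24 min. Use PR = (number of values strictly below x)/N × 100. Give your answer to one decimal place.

N = 7.
Strictly below 24: 1. Equal to 24: 3.
PR = 1/7 × 100 = 14.3

14.3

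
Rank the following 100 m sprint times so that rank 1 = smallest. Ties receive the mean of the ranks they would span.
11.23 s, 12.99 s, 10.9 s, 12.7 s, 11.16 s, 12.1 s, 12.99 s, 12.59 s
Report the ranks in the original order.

Sorted (ascending): 10.9, 11.16, 11.23, 12.1, 12.59, 12.7, 12.99, 12.99
The 2 values of 12.99 occupy positions 7–8 → average rank (7+8)/2 = 7.5.

3, 7.5, 1, 6, 2, 4, 7.5, 5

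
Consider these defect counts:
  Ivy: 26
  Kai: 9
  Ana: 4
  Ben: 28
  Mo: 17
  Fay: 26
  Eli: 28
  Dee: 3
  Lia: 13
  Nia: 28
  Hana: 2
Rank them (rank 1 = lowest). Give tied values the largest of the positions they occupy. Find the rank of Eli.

11

Sorted (ascending): 2, 3, 4, 9, 13, 17, 26, 26, 28, 28, 28
The 2 values of 26 occupy positions 7–8 → each gets rank 8.
The 3 values of 28 occupy positions 9–11 → each gets rank 11.
Eli has value 28 → rank 11.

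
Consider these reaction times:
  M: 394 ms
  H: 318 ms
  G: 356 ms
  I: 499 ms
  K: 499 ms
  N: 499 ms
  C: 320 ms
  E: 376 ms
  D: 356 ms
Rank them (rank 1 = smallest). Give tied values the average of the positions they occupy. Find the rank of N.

8

Sorted (ascending): 318, 320, 356, 356, 376, 394, 499, 499, 499
The 2 values of 356 occupy positions 3–4 → average rank (3+4)/2 = 3.5.
The 3 values of 499 occupy positions 7–9 → average rank 8.
N has value 499 ms → rank 8.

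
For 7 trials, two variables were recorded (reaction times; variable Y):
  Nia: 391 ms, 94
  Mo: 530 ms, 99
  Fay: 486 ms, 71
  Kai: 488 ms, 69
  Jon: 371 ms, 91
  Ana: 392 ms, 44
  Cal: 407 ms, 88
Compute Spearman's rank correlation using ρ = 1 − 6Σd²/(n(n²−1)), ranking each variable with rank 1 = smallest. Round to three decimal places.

Ranks of variable 1: 2, 7, 5, 6, 1, 3, 4
Ranks of variable 2: 6, 7, 3, 2, 5, 1, 4
d = r₁ − r₂: -4, 0, 2, 4, -4, 2, 0
d²: 16, 0, 4, 16, 16, 4, 0; Σd² = 56
ρ = 1 − 6·56/(7·48) = 1 − 336/336 = 0.000

0.000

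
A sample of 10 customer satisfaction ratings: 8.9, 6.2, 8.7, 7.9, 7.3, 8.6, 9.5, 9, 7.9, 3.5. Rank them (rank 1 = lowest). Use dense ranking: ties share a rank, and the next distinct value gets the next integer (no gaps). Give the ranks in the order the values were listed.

Sorted (ascending): 3.5, 6.2, 7.3, 7.9, 7.9, 8.6, 8.7, 8.9, 9, 9.5
The 2 values of 7.9 share dense rank 4.
Remaining distinct values take the next consecutive integers.

7, 2, 6, 4, 3, 5, 9, 8, 4, 1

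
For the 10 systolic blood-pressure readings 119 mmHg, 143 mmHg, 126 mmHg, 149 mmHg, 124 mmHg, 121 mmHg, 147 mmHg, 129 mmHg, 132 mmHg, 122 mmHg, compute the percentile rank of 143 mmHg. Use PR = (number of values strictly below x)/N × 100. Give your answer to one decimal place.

70.0

N = 10.
Strictly below 143: 7. Equal to 143: 1.
PR = 7/10 × 100 = 70.0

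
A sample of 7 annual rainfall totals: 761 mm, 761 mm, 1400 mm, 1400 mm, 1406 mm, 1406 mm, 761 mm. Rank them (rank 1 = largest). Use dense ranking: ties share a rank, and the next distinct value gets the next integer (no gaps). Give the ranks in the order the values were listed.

Sorted (descending): 1406, 1406, 1400, 1400, 761, 761, 761
The 2 values of 1406 share dense rank 1.
The 2 values of 1400 share dense rank 2.
The 3 values of 761 share dense rank 3.

3, 3, 2, 2, 1, 1, 3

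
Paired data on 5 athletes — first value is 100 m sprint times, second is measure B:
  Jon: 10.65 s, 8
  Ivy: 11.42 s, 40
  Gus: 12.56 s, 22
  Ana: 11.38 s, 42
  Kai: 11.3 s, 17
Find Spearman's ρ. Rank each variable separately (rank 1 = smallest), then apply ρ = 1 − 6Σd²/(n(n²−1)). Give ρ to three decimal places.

Ranks of variable 1: 1, 4, 5, 3, 2
Ranks of variable 2: 1, 4, 3, 5, 2
d = r₁ − r₂: 0, 0, 2, -2, 0
d²: 0, 0, 4, 4, 0; Σd² = 8
ρ = 1 − 6·8/(5·24) = 1 − 48/120 = 0.600

0.600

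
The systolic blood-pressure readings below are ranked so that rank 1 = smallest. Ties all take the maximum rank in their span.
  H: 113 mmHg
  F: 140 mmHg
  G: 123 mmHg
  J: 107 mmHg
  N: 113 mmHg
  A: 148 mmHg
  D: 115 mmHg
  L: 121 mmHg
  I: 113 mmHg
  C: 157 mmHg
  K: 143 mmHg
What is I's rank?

4

Sorted (ascending): 107, 113, 113, 113, 115, 121, 123, 140, 143, 148, 157
The 3 values of 113 occupy positions 2–4 → each gets rank 4.
I has value 113 mmHg → rank 4.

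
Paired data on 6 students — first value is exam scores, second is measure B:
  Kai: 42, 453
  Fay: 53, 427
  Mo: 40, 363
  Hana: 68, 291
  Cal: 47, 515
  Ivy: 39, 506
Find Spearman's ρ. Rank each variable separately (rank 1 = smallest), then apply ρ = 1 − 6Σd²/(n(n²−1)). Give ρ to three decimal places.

Ranks of variable 1: 3, 5, 2, 6, 4, 1
Ranks of variable 2: 4, 3, 2, 1, 6, 5
d = r₁ − r₂: -1, 2, 0, 5, -2, -4
d²: 1, 4, 0, 25, 4, 16; Σd² = 50
ρ = 1 − 6·50/(6·35) = 1 − 300/210 = -0.429

-0.429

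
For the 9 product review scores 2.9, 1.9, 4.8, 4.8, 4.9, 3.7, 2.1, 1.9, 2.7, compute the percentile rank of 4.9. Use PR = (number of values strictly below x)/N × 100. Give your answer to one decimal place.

88.9

N = 9.
Strictly below 4.9: 8. Equal to 4.9: 1.
PR = 8/9 × 100 = 88.9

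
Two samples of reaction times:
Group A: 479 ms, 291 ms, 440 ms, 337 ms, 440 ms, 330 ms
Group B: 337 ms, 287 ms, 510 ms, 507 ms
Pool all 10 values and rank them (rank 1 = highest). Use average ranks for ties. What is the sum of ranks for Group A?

35.5

Sorted (descending): 510, 507, 479, 440, 440, 337, 337, 330, 291, 287
The 2 values of 440 occupy positions 4–5 → average rank (4+5)/2 = 4.5.
The 2 values of 337 occupy positions 6–7 → average rank (6+7)/2 = 6.5.
Group A values → pooled ranks: 479→3, 291→9, 440→4.5, 337→6.5, 440→4.5, 330→8
Rank sum = 3 + 9 + 4.5 + 6.5 + 4.5 + 8 = 35.5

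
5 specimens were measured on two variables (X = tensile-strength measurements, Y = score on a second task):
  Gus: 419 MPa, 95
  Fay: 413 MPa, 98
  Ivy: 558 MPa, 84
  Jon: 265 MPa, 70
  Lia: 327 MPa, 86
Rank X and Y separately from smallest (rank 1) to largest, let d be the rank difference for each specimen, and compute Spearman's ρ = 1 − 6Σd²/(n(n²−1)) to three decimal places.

Ranks of variable 1: 4, 3, 5, 1, 2
Ranks of variable 2: 4, 5, 2, 1, 3
d = r₁ − r₂: 0, -2, 3, 0, -1
d²: 0, 4, 9, 0, 1; Σd² = 14
ρ = 1 − 6·14/(5·24) = 1 − 84/120 = 0.300

0.300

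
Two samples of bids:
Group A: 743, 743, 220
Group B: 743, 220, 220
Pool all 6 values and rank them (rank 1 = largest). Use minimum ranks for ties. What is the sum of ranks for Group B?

9

Sorted (descending): 743, 743, 743, 220, 220, 220
The 3 values of 743 occupy positions 1–3 → each gets rank 1.
The 3 values of 220 occupy positions 4–6 → each gets rank 4.
Group B values → pooled ranks: 743→1, 220→4, 220→4
Rank sum = 1 + 4 + 4 = 9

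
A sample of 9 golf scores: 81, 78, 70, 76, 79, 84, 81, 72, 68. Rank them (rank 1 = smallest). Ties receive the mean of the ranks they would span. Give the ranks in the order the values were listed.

7.5, 5, 2, 4, 6, 9, 7.5, 3, 1

Sorted (ascending): 68, 70, 72, 76, 78, 79, 81, 81, 84
The 2 values of 81 occupy positions 7–8 → average rank (7+8)/2 = 7.5.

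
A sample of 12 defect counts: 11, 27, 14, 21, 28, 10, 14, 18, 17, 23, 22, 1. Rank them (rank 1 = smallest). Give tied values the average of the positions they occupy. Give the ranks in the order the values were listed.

3, 11, 4.5, 8, 12, 2, 4.5, 7, 6, 10, 9, 1

Sorted (ascending): 1, 10, 11, 14, 14, 17, 18, 21, 22, 23, 27, 28
The 2 values of 14 occupy positions 4–5 → average rank (4+5)/2 = 4.5.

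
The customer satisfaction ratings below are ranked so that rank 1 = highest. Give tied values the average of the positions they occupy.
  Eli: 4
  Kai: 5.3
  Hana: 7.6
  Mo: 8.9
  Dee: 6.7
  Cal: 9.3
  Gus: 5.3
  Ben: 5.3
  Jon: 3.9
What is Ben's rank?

Sorted (descending): 9.3, 8.9, 7.6, 6.7, 5.3, 5.3, 5.3, 4, 3.9
The 3 values of 5.3 occupy positions 5–7 → average rank 6.
Ben has value 5.3 → rank 6.

6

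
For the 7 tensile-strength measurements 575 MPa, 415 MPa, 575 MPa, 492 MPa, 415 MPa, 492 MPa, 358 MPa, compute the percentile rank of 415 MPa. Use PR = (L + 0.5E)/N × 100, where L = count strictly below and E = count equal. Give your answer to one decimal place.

28.6

N = 7.
Strictly below 415: 1. Equal to 415: 2.
PR = (1 + 0.5·2)/7 × 100 = 28.6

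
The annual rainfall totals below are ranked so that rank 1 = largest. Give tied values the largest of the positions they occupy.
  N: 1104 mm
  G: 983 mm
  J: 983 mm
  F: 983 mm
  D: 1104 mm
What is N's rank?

2

Sorted (descending): 1104, 1104, 983, 983, 983
The 2 values of 1104 occupy positions 1–2 → each gets rank 2.
The 3 values of 983 occupy positions 3–5 → each gets rank 5.
N has value 1104 mm → rank 2.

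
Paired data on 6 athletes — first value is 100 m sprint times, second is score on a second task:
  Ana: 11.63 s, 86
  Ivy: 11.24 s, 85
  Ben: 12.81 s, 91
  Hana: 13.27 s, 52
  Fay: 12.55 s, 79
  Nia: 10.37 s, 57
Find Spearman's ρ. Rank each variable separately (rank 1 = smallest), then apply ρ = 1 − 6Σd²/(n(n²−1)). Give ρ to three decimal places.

Ranks of variable 1: 3, 2, 5, 6, 4, 1
Ranks of variable 2: 5, 4, 6, 1, 3, 2
d = r₁ − r₂: -2, -2, -1, 5, 1, -1
d²: 4, 4, 1, 25, 1, 1; Σd² = 36
ρ = 1 − 6·36/(6·35) = 1 − 216/210 = -0.029

-0.029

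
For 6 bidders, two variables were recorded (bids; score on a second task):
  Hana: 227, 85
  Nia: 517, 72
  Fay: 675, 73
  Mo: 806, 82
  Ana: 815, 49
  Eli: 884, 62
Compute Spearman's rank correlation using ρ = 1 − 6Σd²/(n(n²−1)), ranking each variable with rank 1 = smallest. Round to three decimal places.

Ranks of variable 1: 1, 2, 3, 4, 5, 6
Ranks of variable 2: 6, 3, 4, 5, 1, 2
d = r₁ − r₂: -5, -1, -1, -1, 4, 4
d²: 25, 1, 1, 1, 16, 16; Σd² = 60
ρ = 1 − 6·60/(6·35) = 1 − 360/210 = -0.714

-0.714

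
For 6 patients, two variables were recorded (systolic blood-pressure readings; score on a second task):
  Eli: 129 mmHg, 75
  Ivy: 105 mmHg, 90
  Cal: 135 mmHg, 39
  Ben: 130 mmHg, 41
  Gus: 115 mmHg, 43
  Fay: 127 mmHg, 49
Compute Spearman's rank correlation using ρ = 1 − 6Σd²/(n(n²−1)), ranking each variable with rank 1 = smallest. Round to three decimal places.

Ranks of variable 1: 4, 1, 6, 5, 2, 3
Ranks of variable 2: 5, 6, 1, 2, 3, 4
d = r₁ − r₂: -1, -5, 5, 3, -1, -1
d²: 1, 25, 25, 9, 1, 1; Σd² = 62
ρ = 1 − 6·62/(6·35) = 1 − 372/210 = -0.771

-0.771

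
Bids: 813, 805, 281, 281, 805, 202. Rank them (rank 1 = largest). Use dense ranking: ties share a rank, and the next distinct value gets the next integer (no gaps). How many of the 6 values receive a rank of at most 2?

3

Sorted (descending): 813, 805, 805, 281, 281, 202
The 2 values of 805 share dense rank 2.
The 2 values of 281 share dense rank 3.
Remaining distinct values take the next consecutive integers.
Ranks ≤ 2: {1, 2, 2} → 3 values.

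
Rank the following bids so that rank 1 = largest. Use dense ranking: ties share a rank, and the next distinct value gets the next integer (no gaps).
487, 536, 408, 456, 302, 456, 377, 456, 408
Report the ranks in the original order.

Sorted (descending): 536, 487, 456, 456, 456, 408, 408, 377, 302
The 3 values of 456 share dense rank 3.
The 2 values of 408 share dense rank 4.
Remaining distinct values take the next consecutive integers.

2, 1, 4, 3, 6, 3, 5, 3, 4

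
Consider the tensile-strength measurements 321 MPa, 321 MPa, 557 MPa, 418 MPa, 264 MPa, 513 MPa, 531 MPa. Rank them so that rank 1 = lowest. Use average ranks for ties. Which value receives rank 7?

Sorted (ascending): 264, 321, 321, 418, 513, 531, 557
The 2 values of 321 occupy positions 2–3 → average rank (2+3)/2 = 2.5.
Rank 7 → value 557.

557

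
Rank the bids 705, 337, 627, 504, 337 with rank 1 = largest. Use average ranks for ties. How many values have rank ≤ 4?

3

Sorted (descending): 705, 627, 504, 337, 337
The 2 values of 337 occupy positions 4–5 → average rank (4+5)/2 = 4.5.
Ranks ≤ 4: {1, 2, 3} → 3 values.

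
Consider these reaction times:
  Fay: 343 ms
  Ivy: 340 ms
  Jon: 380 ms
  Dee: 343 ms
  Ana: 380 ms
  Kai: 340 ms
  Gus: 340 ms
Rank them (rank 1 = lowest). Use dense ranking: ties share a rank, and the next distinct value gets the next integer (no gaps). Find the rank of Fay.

Sorted (ascending): 340, 340, 340, 343, 343, 380, 380
The 3 values of 340 share dense rank 1.
The 2 values of 343 share dense rank 2.
The 2 values of 380 share dense rank 3.
Fay has value 343 ms → rank 2.

2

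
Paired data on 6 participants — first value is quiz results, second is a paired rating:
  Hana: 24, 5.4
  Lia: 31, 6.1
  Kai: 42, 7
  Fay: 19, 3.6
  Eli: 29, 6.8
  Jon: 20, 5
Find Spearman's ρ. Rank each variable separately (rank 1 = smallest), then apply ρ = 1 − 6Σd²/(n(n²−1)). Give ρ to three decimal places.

0.943

Ranks of variable 1: 3, 5, 6, 1, 4, 2
Ranks of variable 2: 3, 4, 6, 1, 5, 2
d = r₁ − r₂: 0, 1, 0, 0, -1, 0
d²: 0, 1, 0, 0, 1, 0; Σd² = 2
ρ = 1 − 6·2/(6·35) = 1 − 12/210 = 0.943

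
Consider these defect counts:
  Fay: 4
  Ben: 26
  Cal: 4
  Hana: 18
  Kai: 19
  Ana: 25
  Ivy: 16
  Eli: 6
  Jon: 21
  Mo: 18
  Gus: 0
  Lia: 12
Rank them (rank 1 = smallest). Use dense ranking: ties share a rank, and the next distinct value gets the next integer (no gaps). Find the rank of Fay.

2

Sorted (ascending): 0, 4, 4, 6, 12, 16, 18, 18, 19, 21, 25, 26
The 2 values of 4 share dense rank 2.
The 2 values of 18 share dense rank 6.
Remaining distinct values take the next consecutive integers.
Fay has value 4 → rank 2.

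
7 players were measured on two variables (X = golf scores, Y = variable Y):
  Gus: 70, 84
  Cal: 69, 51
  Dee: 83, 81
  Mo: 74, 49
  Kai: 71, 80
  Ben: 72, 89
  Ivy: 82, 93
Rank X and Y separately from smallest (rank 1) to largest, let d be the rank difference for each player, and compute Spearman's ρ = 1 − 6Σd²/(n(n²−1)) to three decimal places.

0.286

Ranks of variable 1: 2, 1, 7, 5, 3, 4, 6
Ranks of variable 2: 5, 2, 4, 1, 3, 6, 7
d = r₁ − r₂: -3, -1, 3, 4, 0, -2, -1
d²: 9, 1, 9, 16, 0, 4, 1; Σd² = 40
ρ = 1 − 6·40/(7·48) = 1 − 240/336 = 0.286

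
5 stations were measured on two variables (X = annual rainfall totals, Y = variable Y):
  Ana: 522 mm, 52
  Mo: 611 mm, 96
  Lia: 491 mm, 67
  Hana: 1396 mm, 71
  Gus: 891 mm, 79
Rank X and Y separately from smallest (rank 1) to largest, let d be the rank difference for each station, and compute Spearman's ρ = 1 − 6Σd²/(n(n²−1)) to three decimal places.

Ranks of variable 1: 2, 3, 1, 5, 4
Ranks of variable 2: 1, 5, 2, 3, 4
d = r₁ − r₂: 1, -2, -1, 2, 0
d²: 1, 4, 1, 4, 0; Σd² = 10
ρ = 1 − 6·10/(5·24) = 1 − 60/120 = 0.500

0.500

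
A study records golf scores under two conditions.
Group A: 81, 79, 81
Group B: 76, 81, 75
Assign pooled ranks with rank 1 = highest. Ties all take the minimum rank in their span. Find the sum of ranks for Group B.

12

Sorted (descending): 81, 81, 81, 79, 76, 75
The 3 values of 81 occupy positions 1–3 → each gets rank 1.
Group B values → pooled ranks: 76→5, 81→1, 75→6
Rank sum = 5 + 1 + 6 = 12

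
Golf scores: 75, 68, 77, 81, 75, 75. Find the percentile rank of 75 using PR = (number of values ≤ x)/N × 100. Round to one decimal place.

N = 6.
Strictly below 75: 1. Equal to 75: 3.
PR = 4/6 × 100 = 66.7

66.7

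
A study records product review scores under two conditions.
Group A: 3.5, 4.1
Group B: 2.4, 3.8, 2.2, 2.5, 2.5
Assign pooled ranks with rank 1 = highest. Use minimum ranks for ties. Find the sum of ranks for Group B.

23

Sorted (descending): 4.1, 3.8, 3.5, 2.5, 2.5, 2.4, 2.2
The 2 values of 2.5 occupy positions 4–5 → each gets rank 4.
Group B values → pooled ranks: 2.4→6, 3.8→2, 2.2→7, 2.5→4, 2.5→4
Rank sum = 6 + 2 + 7 + 4 + 4 = 23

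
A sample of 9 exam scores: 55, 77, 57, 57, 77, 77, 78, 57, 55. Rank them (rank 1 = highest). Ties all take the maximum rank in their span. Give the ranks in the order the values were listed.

9, 4, 7, 7, 4, 4, 1, 7, 9

Sorted (descending): 78, 77, 77, 77, 57, 57, 57, 55, 55
The 3 values of 77 occupy positions 2–4 → each gets rank 4.
The 3 values of 57 occupy positions 5–7 → each gets rank 7.
The 2 values of 55 occupy positions 8–9 → each gets rank 9.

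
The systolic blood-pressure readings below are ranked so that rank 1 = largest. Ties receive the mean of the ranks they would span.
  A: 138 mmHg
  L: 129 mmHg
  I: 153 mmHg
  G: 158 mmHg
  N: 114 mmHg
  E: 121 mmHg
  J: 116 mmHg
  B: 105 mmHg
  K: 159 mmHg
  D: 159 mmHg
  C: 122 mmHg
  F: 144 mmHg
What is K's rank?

1.5

Sorted (descending): 159, 159, 158, 153, 144, 138, 129, 122, 121, 116, 114, 105
The 2 values of 159 occupy positions 1–2 → average rank (1+2)/2 = 1.5.
K has value 159 mmHg → rank 1.5.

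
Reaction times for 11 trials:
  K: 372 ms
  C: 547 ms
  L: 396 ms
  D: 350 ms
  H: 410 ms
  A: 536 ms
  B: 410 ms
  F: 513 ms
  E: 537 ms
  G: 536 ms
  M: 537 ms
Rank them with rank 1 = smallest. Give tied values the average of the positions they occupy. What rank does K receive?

2

Sorted (ascending): 350, 372, 396, 410, 410, 513, 536, 536, 537, 537, 547
The 2 values of 410 occupy positions 4–5 → average rank (4+5)/2 = 4.5.
The 2 values of 536 occupy positions 7–8 → average rank (7+8)/2 = 7.5.
The 2 values of 537 occupy positions 9–10 → average rank (9+10)/2 = 9.5.
K has value 372 ms → rank 2.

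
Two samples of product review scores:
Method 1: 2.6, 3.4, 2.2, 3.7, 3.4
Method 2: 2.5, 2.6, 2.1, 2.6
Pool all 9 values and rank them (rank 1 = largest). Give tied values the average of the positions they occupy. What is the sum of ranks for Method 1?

Sorted (descending): 3.7, 3.4, 3.4, 2.6, 2.6, 2.6, 2.5, 2.2, 2.1
The 2 values of 3.4 occupy positions 2–3 → average rank (2+3)/2 = 2.5.
The 3 values of 2.6 occupy positions 4–6 → average rank 5.
Method 1 values → pooled ranks: 2.6→5, 3.4→2.5, 2.2→8, 3.7→1, 3.4→2.5
Rank sum = 5 + 2.5 + 8 + 1 + 2.5 = 19

19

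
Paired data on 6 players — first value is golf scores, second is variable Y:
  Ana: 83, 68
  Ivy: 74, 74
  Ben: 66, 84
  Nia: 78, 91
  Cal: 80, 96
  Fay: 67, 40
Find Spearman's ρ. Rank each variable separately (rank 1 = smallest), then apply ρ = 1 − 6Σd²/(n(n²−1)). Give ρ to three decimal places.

Ranks of variable 1: 6, 3, 1, 4, 5, 2
Ranks of variable 2: 2, 3, 4, 5, 6, 1
d = r₁ − r₂: 4, 0, -3, -1, -1, 1
d²: 16, 0, 9, 1, 1, 1; Σd² = 28
ρ = 1 − 6·28/(6·35) = 1 − 168/210 = 0.200

0.200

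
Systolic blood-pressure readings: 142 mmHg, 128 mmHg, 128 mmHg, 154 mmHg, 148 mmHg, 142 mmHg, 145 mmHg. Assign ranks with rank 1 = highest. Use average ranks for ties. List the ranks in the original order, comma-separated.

Sorted (descending): 154, 148, 145, 142, 142, 128, 128
The 2 values of 142 occupy positions 4–5 → average rank (4+5)/2 = 4.5.
The 2 values of 128 occupy positions 6–7 → average rank (6+7)/2 = 6.5.

4.5, 6.5, 6.5, 1, 2, 4.5, 3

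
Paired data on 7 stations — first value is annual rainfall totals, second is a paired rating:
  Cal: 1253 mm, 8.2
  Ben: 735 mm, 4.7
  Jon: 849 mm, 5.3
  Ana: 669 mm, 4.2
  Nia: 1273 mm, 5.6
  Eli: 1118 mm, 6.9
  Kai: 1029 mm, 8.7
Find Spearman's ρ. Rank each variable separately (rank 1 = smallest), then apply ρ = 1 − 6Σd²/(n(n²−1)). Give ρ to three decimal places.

0.679

Ranks of variable 1: 6, 2, 3, 1, 7, 5, 4
Ranks of variable 2: 6, 2, 3, 1, 4, 5, 7
d = r₁ − r₂: 0, 0, 0, 0, 3, 0, -3
d²: 0, 0, 0, 0, 9, 0, 9; Σd² = 18
ρ = 1 − 6·18/(7·48) = 1 − 108/336 = 0.679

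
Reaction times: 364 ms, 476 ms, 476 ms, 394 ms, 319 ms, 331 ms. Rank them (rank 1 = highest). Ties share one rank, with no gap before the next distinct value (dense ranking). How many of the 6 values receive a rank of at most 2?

3

Sorted (descending): 476, 476, 394, 364, 331, 319
The 2 values of 476 share dense rank 1.
Remaining distinct values take the next consecutive integers.
Ranks ≤ 2: {1, 1, 2} → 3 values.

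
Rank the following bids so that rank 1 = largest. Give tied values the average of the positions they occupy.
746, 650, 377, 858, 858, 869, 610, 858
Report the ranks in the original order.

Sorted (descending): 869, 858, 858, 858, 746, 650, 610, 377
The 3 values of 858 occupy positions 2–4 → average rank 3.

5, 6, 8, 3, 3, 1, 7, 3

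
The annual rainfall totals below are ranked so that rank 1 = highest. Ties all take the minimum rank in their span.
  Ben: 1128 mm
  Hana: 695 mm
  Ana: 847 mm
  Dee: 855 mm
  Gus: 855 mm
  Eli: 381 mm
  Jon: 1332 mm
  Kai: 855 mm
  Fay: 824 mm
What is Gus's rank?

3

Sorted (descending): 1332, 1128, 855, 855, 855, 847, 824, 695, 381
The 3 values of 855 occupy positions 3–5 → each gets rank 3.
Gus has value 855 mm → rank 3.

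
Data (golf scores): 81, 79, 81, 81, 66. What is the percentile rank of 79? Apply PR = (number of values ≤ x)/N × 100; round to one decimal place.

N = 5.
Strictly below 79: 1. Equal to 79: 1.
PR = 2/5 × 100 = 40.0

40.0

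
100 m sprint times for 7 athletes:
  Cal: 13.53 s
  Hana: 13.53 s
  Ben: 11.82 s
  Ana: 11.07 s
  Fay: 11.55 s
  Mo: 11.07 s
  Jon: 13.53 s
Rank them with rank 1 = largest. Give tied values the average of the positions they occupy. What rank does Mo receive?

6.5

Sorted (descending): 13.53, 13.53, 13.53, 11.82, 11.55, 11.07, 11.07
The 3 values of 13.53 occupy positions 1–3 → average rank 2.
The 2 values of 11.07 occupy positions 6–7 → average rank (6+7)/2 = 6.5.
Mo has value 11.07 s → rank 6.5.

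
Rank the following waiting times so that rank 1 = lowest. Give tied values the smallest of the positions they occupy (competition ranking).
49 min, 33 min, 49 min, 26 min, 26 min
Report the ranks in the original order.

4, 3, 4, 1, 1

Sorted (ascending): 26, 26, 33, 49, 49
The 2 values of 26 occupy positions 1–2 → each gets rank 1.
The 2 values of 49 occupy positions 4–5 → each gets rank 4.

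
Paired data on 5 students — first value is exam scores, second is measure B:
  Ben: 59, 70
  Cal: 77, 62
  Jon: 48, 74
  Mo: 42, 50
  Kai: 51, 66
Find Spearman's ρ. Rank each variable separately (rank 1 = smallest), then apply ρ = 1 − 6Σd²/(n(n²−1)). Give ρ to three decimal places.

0.100

Ranks of variable 1: 4, 5, 2, 1, 3
Ranks of variable 2: 4, 2, 5, 1, 3
d = r₁ − r₂: 0, 3, -3, 0, 0
d²: 0, 9, 9, 0, 0; Σd² = 18
ρ = 1 − 6·18/(5·24) = 1 − 108/120 = 0.100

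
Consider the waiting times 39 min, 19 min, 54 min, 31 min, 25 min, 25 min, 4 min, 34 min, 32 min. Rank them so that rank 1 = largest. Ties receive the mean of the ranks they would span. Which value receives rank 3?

Sorted (descending): 54, 39, 34, 32, 31, 25, 25, 19, 4
The 2 values of 25 occupy positions 6–7 → average rank (6+7)/2 = 6.5.
Rank 3 → value 34.

34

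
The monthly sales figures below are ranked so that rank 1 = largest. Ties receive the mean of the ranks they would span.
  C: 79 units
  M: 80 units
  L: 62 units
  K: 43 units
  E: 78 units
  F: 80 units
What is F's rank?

Sorted (descending): 80, 80, 79, 78, 62, 43
The 2 values of 80 occupy positions 1–2 → average rank (1+2)/2 = 1.5.
F has value 80 units → rank 1.5.

1.5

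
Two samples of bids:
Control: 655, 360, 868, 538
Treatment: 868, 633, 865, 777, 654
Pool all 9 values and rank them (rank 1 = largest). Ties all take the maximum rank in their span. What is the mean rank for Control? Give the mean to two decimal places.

6.00

Sorted (descending): 868, 868, 865, 777, 655, 654, 633, 538, 360
The 2 values of 868 occupy positions 1–2 → each gets rank 2.
Control values → pooled ranks: 655→5, 360→9, 868→2, 538→8
Mean rank = (5 + 9 + 2 + 8) / 4 = 6.00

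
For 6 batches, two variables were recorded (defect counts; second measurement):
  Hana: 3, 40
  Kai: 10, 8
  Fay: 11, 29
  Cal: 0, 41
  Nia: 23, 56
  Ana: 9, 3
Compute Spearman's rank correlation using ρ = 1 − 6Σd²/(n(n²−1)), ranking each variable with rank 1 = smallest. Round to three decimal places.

0.086

Ranks of variable 1: 2, 4, 5, 1, 6, 3
Ranks of variable 2: 4, 2, 3, 5, 6, 1
d = r₁ − r₂: -2, 2, 2, -4, 0, 2
d²: 4, 4, 4, 16, 0, 4; Σd² = 32
ρ = 1 − 6·32/(6·35) = 1 − 192/210 = 0.086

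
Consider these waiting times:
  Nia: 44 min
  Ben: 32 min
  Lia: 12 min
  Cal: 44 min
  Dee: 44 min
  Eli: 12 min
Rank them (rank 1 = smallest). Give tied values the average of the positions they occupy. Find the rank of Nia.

Sorted (ascending): 12, 12, 32, 44, 44, 44
The 2 values of 12 occupy positions 1–2 → average rank (1+2)/2 = 1.5.
The 3 values of 44 occupy positions 4–6 → average rank 5.
Nia has value 44 min → rank 5.

5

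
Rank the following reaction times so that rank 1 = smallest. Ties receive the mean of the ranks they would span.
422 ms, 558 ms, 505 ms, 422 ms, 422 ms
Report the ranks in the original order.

Sorted (ascending): 422, 422, 422, 505, 558
The 3 values of 422 occupy positions 1–3 → average rank 2.

2, 5, 4, 2, 2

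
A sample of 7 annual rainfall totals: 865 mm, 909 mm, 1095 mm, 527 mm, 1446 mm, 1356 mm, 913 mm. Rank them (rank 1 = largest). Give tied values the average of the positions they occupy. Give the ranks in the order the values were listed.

Sorted (descending): 1446, 1356, 1095, 913, 909, 865, 527
No ties — each value takes its position as its rank.

6, 5, 3, 7, 1, 2, 4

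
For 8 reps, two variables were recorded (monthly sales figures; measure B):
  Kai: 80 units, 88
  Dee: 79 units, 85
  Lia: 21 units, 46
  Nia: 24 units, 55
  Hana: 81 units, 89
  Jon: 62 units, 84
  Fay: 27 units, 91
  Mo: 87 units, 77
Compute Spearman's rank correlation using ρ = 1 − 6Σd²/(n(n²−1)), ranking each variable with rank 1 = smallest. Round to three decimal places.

Ranks of variable 1: 6, 5, 1, 2, 7, 4, 3, 8
Ranks of variable 2: 6, 5, 1, 2, 7, 4, 8, 3
d = r₁ − r₂: 0, 0, 0, 0, 0, 0, -5, 5
d²: 0, 0, 0, 0, 0, 0, 25, 25; Σd² = 50
ρ = 1 − 6·50/(8·63) = 1 − 300/504 = 0.405

0.405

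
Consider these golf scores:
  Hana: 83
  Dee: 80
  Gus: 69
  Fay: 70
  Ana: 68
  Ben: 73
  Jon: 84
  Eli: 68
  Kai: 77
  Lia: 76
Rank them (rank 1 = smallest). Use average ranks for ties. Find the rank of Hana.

9

Sorted (ascending): 68, 68, 69, 70, 73, 76, 77, 80, 83, 84
The 2 values of 68 occupy positions 1–2 → average rank (1+2)/2 = 1.5.
Hana has value 83 → rank 9.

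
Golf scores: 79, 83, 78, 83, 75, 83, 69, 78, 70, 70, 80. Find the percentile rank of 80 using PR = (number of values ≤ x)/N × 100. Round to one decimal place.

N = 11.
Strictly below 80: 7. Equal to 80: 1.
PR = 8/11 × 100 = 72.7

72.7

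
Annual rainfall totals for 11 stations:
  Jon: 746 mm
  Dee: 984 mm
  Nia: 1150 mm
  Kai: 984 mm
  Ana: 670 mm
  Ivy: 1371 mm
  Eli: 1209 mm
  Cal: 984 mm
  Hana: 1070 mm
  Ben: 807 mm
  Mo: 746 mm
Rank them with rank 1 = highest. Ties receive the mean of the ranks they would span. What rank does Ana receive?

11

Sorted (descending): 1371, 1209, 1150, 1070, 984, 984, 984, 807, 746, 746, 670
The 3 values of 984 occupy positions 5–7 → average rank 6.
The 2 values of 746 occupy positions 9–10 → average rank (9+10)/2 = 9.5.
Ana has value 670 mm → rank 11.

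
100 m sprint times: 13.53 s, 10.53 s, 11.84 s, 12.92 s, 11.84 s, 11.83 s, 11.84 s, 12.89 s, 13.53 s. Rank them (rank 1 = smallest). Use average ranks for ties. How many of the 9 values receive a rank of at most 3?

Sorted (ascending): 10.53, 11.83, 11.84, 11.84, 11.84, 12.89, 12.92, 13.53, 13.53
The 3 values of 11.84 occupy positions 3–5 → average rank 4.
The 2 values of 13.53 occupy positions 8–9 → average rank (8+9)/2 = 8.5.
Ranks ≤ 3: {1, 2} → 2 values.

2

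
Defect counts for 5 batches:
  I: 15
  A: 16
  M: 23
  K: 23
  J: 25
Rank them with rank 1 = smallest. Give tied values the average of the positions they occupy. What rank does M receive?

Sorted (ascending): 15, 16, 23, 23, 25
The 2 values of 23 occupy positions 3–4 → average rank (3+4)/2 = 3.5.
M has value 23 → rank 3.5.

3.5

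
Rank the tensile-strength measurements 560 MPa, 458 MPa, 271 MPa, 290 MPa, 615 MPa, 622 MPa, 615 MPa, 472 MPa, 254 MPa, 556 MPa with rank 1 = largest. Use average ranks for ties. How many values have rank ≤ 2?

Sorted (descending): 622, 615, 615, 560, 556, 472, 458, 290, 271, 254
The 2 values of 615 occupy positions 2–3 → average rank (2+3)/2 = 2.5.
Ranks ≤ 2: {1} → 1 value.

1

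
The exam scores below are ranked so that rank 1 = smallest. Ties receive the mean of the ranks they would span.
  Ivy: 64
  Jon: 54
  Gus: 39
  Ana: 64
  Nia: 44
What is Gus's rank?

1

Sorted (ascending): 39, 44, 54, 64, 64
The 2 values of 64 occupy positions 4–5 → average rank (4+5)/2 = 4.5.
Gus has value 39 → rank 1.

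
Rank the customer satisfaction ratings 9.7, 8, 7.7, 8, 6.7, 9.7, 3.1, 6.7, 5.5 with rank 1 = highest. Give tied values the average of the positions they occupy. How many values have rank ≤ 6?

5

Sorted (descending): 9.7, 9.7, 8, 8, 7.7, 6.7, 6.7, 5.5, 3.1
The 2 values of 9.7 occupy positions 1–2 → average rank (1+2)/2 = 1.5.
The 2 values of 8 occupy positions 3–4 → average rank (3+4)/2 = 3.5.
The 2 values of 6.7 occupy positions 6–7 → average rank (6+7)/2 = 6.5.
Ranks ≤ 6: {1.5, 1.5, 3.5, 3.5, 5} → 5 values.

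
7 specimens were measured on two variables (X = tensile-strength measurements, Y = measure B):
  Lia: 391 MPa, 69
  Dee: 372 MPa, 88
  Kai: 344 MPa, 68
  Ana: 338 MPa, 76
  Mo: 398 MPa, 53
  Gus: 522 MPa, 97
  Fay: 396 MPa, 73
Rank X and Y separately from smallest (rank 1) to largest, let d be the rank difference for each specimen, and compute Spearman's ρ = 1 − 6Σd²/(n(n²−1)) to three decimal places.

0.071

Ranks of variable 1: 4, 3, 2, 1, 6, 7, 5
Ranks of variable 2: 3, 6, 2, 5, 1, 7, 4
d = r₁ − r₂: 1, -3, 0, -4, 5, 0, 1
d²: 1, 9, 0, 16, 25, 0, 1; Σd² = 52
ρ = 1 − 6·52/(7·48) = 1 − 312/336 = 0.071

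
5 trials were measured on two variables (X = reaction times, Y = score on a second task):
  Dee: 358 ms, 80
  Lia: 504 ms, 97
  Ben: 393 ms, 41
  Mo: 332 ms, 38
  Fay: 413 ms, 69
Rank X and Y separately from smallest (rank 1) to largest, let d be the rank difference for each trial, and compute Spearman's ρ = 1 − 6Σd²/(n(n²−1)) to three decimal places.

Ranks of variable 1: 2, 5, 3, 1, 4
Ranks of variable 2: 4, 5, 2, 1, 3
d = r₁ − r₂: -2, 0, 1, 0, 1
d²: 4, 0, 1, 0, 1; Σd² = 6
ρ = 1 − 6·6/(5·24) = 1 − 36/120 = 0.700

0.700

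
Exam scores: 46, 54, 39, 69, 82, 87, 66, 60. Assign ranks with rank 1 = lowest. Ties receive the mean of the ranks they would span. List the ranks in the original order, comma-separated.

2, 3, 1, 6, 7, 8, 5, 4

Sorted (ascending): 39, 46, 54, 60, 66, 69, 82, 87
No ties — each value takes its position as its rank.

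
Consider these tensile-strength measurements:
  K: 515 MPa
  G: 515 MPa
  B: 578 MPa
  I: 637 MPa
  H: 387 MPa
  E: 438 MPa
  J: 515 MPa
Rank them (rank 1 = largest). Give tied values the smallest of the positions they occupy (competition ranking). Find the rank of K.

Sorted (descending): 637, 578, 515, 515, 515, 438, 387
The 3 values of 515 occupy positions 3–5 → each gets rank 3.
K has value 515 MPa → rank 3.

3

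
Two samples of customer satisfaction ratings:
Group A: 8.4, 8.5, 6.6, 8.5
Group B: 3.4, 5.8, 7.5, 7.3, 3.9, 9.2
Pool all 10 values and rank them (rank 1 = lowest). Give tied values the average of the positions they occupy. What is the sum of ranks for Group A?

28

Sorted (ascending): 3.4, 3.9, 5.8, 6.6, 7.3, 7.5, 8.4, 8.5, 8.5, 9.2
The 2 values of 8.5 occupy positions 8–9 → average rank (8+9)/2 = 8.5.
Group A values → pooled ranks: 8.4→7, 8.5→8.5, 6.6→4, 8.5→8.5
Rank sum = 7 + 8.5 + 4 + 8.5 = 28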